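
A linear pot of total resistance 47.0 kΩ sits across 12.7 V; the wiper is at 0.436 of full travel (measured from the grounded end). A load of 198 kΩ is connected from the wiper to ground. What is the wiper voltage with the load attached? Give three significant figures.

The wiper splits the pot into (1−α)R = 26.51 kΩ above and αR = 20.49 kΩ below.
Lower section ‖ load = 18.57 kΩ.
V_wiper = 12.7 × 18.57/(26.51 + 18.57) = 5.23 V.

V ≈ 5.23 V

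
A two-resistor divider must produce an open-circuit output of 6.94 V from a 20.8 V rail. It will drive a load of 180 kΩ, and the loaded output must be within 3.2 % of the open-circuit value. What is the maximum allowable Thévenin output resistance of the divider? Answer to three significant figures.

Loading drop = R_th/(R_th + R_L) ≤ 0.0320, so R_th ≤ R_L · ε/(1−ε) = 180 kΩ × 0.0320/0.9680 = 5.95 kΩ.

R_th ≤ 5.95 kΩ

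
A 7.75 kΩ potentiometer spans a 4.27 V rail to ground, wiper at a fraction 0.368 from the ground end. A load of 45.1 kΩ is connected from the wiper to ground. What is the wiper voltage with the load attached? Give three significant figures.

The wiper splits the pot into (1−α)R = 4.898 kΩ above and αR = 2.852 kΩ below.
Lower section ‖ load = 2.682 kΩ.
V_wiper = 4.27 × 2.682/(4.898 + 2.682) = 1.51 V.

V ≈ 1.51 V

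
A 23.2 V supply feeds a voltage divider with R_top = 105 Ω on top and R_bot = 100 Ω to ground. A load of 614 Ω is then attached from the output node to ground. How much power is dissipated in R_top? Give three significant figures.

P ≈ 1550 mW

Total resistance from the source is R_top + (R_bot‖R_L) = 191.0 Ω, so I = 23.2/191.0 Ω = 121.5 mA.
P = I²·R_top = (121.5 mA)² × 105 Ω = 1550 mW.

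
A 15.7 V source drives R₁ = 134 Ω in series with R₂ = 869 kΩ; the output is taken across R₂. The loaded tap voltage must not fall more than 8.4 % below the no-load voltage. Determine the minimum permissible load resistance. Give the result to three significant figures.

R_L(min) ≈ 1.46 kΩ

Output resistance R_th = R₁‖R₂ = (134 × 869000)/869100 = 134.0 Ω.
The fractional drop is R_th/(R_th + R_L); requiring this ≤ 0.0840 gives R_L ≥ R_th(1/0.0840 − 1) = 134.0 × 10.90 = 1.46 kΩ.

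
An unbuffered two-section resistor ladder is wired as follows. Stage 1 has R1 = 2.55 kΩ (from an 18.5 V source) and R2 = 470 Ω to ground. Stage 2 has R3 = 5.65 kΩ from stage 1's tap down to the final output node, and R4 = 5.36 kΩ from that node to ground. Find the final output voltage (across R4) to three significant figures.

V_out ≈ 1.35 V

Stage 2 presents R3+R4 = 11010 Ω as a load on stage 1's tap.
Stage 1's lower leg becomes R2‖(R3+R4) = 450.8 Ω, so V_mid = 18.5 × 450.8/3001 = 2.779 V.
Stage 2 is itself unloaded: V_out = V_mid × R4/(R3+R4) = 2.779 × 5360/11010 = 1.35 V.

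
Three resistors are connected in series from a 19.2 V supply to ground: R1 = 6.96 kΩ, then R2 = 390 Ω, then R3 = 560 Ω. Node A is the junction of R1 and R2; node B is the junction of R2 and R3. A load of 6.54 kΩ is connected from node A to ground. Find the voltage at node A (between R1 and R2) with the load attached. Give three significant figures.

V ≈ 2.04 V

Below node A the series string R2+R3 = 950.0 Ω sits in parallel with the 6540 Ω load: 829.5 Ω.
V_A = 19.2 × 829.5/(6960 + 829.5) = 2.04 V.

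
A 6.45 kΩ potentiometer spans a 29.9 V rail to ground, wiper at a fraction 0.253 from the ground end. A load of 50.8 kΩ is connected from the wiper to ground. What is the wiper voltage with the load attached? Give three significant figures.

The wiper splits the pot into (1−α)R = 4.818 kΩ above and αR = 1.632 kΩ below.
Lower section ‖ load = 1.581 kΩ.
V_wiper = 29.9 × 1.581/(4.818 + 1.581) = 7.39 V.

V ≈ 7.39 V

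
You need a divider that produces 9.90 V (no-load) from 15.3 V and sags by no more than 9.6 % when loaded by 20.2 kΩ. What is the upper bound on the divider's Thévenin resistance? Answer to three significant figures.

Loading drop = R_th/(R_th + R_L) ≤ 0.0960, so R_th ≤ R_L · ε/(1−ε) = 20.2 kΩ × 0.0960/0.9040 = 2.15 kΩ.

R_th ≤ 2.15 kΩ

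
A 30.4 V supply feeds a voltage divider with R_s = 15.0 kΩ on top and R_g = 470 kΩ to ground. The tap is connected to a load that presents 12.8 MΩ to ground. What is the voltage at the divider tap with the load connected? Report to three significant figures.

V_out ≈ 29.4 V

The load sits in parallel with R_g: R_g‖R_L = (470 × 12800) / (470 + 12800) = 453.4 kΩ.
V_out = 30.4 × 453.4 / (15.0 + 453.4) = 30.4 × 453.4/468.4 = 29.4 V.
(Unloaded it would have been 29.5 V.)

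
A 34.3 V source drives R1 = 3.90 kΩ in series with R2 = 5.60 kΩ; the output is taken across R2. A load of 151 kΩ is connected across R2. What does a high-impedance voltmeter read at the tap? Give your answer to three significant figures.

V_out ≈ 19.9 V

The load sits in parallel with R2: R2‖R_L = (5.60 × 151) / (5.60 + 151) = 5.400 kΩ.
V_out = 34.3 × 5.400 / (3.90 + 5.400) = 34.3 × 5.400/9.300 = 19.9 V.
(Unloaded it would have been 20.2 V.)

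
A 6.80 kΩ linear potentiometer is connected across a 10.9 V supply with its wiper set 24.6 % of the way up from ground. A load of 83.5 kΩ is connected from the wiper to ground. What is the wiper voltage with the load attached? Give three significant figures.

V ≈ 2.64 V

The wiper splits the pot into (1−α)R = 5.127 kΩ above and αR = 1.673 kΩ below.
Lower section ‖ load = 1.640 kΩ.
V_wiper = 10.9 × 1.640/(5.127 + 1.640) = 2.64 V.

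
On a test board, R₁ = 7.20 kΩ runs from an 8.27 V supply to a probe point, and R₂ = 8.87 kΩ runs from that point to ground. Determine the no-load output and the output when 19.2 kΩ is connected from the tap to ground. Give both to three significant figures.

Unloaded: 4.56 V; loaded: 3.78 V

Open-circuit: V = 8.27 × 8.87/(7.20 + 8.87) = 4.56 V.
With the load, R₂ becomes R₂‖R_L = 6.067 kΩ, so V = 8.27 × 6.067/13.27 = 3.78 V.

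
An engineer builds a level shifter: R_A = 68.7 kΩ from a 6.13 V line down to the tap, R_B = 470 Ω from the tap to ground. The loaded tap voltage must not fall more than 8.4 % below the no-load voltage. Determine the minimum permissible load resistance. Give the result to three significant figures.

R_L(min) ≈ 5.09 kΩ

Output resistance R_th = R_A‖R_B = (68700 × 470)/69170 = 466.8 Ω.
The fractional drop is R_th/(R_th + R_L); requiring this ≤ 0.0840 gives R_L ≥ R_th(1/0.0840 − 1) = 466.8 × 10.90 = 5.09 kΩ.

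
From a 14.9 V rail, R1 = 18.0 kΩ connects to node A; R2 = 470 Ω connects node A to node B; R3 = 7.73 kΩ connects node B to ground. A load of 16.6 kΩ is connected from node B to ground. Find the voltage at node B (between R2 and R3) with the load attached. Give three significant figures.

V ≈ 3.31 V

At node B, R3 is in parallel with the load: R3‖R_L = 5274 Ω.
Below node A the resistance is R2 + (R3‖R_L) = 5744 Ω, so V_A = 14.9 × 5744/23740 = 3.605 V.
Then V_B = V_A × (R3‖R_L)/(R2 + R3‖R_L) = 3.605 × 5274/5744 = 3.31 V.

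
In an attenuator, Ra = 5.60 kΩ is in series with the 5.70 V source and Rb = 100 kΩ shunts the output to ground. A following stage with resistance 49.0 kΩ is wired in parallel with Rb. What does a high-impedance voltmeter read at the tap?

V_out ≈ 4.87 V

The load sits in parallel with Rb: Rb‖R_L = (100 × 49.0) / (100 + 49.0) = 32.89 kΩ.
V_out = 5.70 × 32.89 / (5.60 + 32.89) = 5.70 × 32.89/38.49 = 4.87 V.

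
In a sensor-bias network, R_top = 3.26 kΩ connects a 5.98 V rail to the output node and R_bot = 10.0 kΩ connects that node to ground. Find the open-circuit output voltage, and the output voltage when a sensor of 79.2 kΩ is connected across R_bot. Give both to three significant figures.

Unloaded: 4.51 V; loaded: 4.37 V

Open-circuit: V = 5.98 × 10.0/(3.26 + 10.0) = 4.51 V.
With the load, R_bot becomes R_bot‖R_L = 8.879 kΩ, so V = 5.98 × 8.879/12.14 = 4.37 V.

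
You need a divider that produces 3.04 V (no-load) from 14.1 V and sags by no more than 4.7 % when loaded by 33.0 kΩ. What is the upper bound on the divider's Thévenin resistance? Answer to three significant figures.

Loading drop = R_th/(R_th + R_L) ≤ 0.0470, so R_th ≤ R_L · ε/(1−ε) = 33.0 kΩ × 0.0470/0.9530 = 1.63 kΩ.

R_th ≤ 1.63 kΩ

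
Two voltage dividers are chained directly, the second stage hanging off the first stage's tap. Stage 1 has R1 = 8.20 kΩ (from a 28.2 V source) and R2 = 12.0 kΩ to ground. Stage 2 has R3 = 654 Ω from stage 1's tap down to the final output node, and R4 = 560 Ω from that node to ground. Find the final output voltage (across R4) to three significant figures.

V_out ≈ 1.54 V

Stage 2 presents R3+R4 = 1214 Ω as a load on stage 1's tap.
Stage 1's lower leg becomes R2‖(R3+R4) = 1102 Ω, so V_mid = 28.2 × 1102/9302 = 3.342 V.
Stage 2 is itself unloaded: V_out = V_mid × R4/(R3+R4) = 3.342 × 560/1214 = 1.54 V.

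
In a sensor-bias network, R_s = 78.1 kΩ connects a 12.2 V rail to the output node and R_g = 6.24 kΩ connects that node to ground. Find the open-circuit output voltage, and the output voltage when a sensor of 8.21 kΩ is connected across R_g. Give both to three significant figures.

Open-circuit: V = 12.2 × 6.24/(78.1 + 6.24) = 0.903 V.
With the load, R_g becomes R_g‖R_L = 3.545 kΩ, so V = 12.2 × 3.545/81.65 = 0.530 V.

Unloaded: 0.903 V; loaded: 0.530 V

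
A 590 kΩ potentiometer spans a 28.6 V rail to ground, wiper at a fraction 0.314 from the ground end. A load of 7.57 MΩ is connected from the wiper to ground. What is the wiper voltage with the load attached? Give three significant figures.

V ≈ 8.83 V

The wiper splits the pot into (1−α)R = 404.7 kΩ above and αR = 185.3 kΩ below.
Lower section ‖ load = 180.8 kΩ.
V_wiper = 28.6 × 180.8/(404.7 + 180.8) = 8.83 V.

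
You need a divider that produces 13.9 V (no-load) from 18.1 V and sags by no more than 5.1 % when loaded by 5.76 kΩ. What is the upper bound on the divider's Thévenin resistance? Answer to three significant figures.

R_th ≤ 310 Ω

Loading drop = R_th/(R_th + R_L) ≤ 0.0510, so R_th ≤ R_L · ε/(1−ε) = 5.76 kΩ × 0.0510/0.9490 = 310 Ω.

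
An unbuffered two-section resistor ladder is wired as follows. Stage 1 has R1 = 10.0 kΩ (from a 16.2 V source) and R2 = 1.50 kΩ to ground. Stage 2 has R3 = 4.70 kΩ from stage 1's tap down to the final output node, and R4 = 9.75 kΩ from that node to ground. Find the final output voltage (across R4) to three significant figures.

V_out ≈ 1.31 V

Stage 2 presents R3+R4 = 14.45 kΩ as a load on stage 1's tap.
Stage 1's lower leg becomes R2‖(R3+R4) = 1.359 kΩ, so V_mid = 16.2 × 1.359/11.36 = 1.938 V.
Stage 2 is itself unloaded: V_out = V_mid × R4/(R3+R4) = 1.938 × 9.75/14.45 = 1.31 V.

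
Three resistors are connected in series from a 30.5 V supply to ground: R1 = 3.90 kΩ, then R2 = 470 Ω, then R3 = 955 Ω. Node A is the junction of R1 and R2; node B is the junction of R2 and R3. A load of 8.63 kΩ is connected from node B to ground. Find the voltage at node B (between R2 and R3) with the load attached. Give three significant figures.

V ≈ 5.01 V

At node B, R3 is in parallel with the load: R3‖R_L = 859.8 Ω.
Below node A the resistance is R2 + (R3‖R_L) = 1330 Ω, so V_A = 30.5 × 1330/5230 = 7.756 V.
Then V_B = V_A × (R3‖R_L)/(R2 + R3‖R_L) = 7.756 × 859.8/1330 = 5.01 V.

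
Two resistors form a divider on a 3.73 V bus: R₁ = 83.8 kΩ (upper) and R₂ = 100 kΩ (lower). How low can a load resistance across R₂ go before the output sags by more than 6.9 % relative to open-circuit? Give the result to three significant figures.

Output resistance R_th = R₁‖R₂ = (83.8 × 100)/183.8 = 45.59 kΩ.
The fractional drop is R_th/(R_th + R_L); requiring this ≤ 0.0690 gives R_L ≥ R_th(1/0.0690 − 1) = 45.59 × 13.49 = 615 kΩ.

R_L(min) ≈ 615 kΩ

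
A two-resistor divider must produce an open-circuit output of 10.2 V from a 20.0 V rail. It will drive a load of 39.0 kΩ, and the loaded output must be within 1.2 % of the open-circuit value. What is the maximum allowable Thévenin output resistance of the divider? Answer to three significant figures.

R_th ≤ 474 Ω

Loading drop = R_th/(R_th + R_L) ≤ 0.0120, so R_th ≤ R_L · ε/(1−ε) = 39.0 kΩ × 0.0120/0.9880 = 474 Ω.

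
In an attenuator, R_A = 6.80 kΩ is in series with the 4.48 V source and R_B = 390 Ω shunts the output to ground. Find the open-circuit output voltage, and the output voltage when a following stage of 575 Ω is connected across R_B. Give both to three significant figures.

Open-circuit: V = 4.48 × 390/(6800 + 390) = 0.243 V.
With the load, R_B becomes R_B‖R_L = 232.4 Ω, so V = 4.48 × 232.4/7032 = 0.148 V.

Unloaded: 0.243 V; loaded: 0.148 V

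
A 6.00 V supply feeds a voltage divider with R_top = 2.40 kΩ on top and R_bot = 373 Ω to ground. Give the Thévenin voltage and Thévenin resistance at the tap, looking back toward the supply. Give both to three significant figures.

V_th = 0.807 V, R_th = 323 Ω

V_th is the open-circuit tap voltage: 6.00 × 373/(2400 + 373) = 0.807 V.
With the supply zeroed, R_top and R_bot appear in parallel from the tap: R_th = R_top‖R_bot = (2400 × 373)/2773 = 323 Ω.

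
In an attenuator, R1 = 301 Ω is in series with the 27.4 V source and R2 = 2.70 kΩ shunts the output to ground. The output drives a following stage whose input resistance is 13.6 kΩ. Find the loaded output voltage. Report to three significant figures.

V_out ≈ 24.2 V

The load sits in parallel with R2: R2‖R_L = (2700 × 13600) / (2700 + 13600) = 2253 Ω.
V_out = 27.4 × 2253 / (301 + 2253) = 27.4 × 2253/2554 = 24.2 V.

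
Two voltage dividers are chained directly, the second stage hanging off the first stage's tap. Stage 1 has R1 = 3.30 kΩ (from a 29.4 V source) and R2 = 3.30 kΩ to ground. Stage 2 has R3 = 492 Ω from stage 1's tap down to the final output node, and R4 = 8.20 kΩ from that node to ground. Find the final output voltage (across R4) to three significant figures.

V_out ≈ 11.7 V

Stage 2 presents R3+R4 = 8692 Ω as a load on stage 1's tap.
Stage 1's lower leg becomes R2‖(R3+R4) = 2392 Ω, so V_mid = 29.4 × 2392/5692 = 12.35 V.
Stage 2 is itself unloaded: V_out = V_mid × R4/(R3+R4) = 12.35 × 8200/8692 = 11.7 V.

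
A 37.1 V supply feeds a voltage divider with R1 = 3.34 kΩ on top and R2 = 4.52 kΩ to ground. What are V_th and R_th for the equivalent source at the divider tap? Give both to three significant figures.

V_th is the open-circuit tap voltage: 37.1 × 4.52/(3.34 + 4.52) = 21.3 V.
With the supply zeroed, R1 and R2 appear in parallel from the tap: R_th = R1‖R2 = (3.34 × 4.52)/7.860 = 1.92 kΩ.

V_th = 21.3 V, R_th = 1.92 kΩ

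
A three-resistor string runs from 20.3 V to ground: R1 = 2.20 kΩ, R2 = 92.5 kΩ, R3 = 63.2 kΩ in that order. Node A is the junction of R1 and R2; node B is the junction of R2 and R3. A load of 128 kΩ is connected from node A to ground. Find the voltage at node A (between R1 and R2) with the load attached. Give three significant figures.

Below node A the series string R2+R3 = 155.7 kΩ sits in parallel with the 128 kΩ load: 70.25 kΩ.
V_A = 20.3 × 70.25/(2.20 + 70.25) = 19.7 V.

V ≈ 19.7 V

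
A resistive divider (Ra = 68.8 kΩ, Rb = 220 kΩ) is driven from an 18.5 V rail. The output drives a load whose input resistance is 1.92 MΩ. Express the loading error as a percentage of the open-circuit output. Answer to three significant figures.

2.66 %

The divider's output (Thévenin) resistance is Ra‖Rb = 52.41 kΩ.
Fractional drop under load = R_th/(R_th + R_L) = 52.41 / (52.41 + 1920) = 0.02657.
So the output falls by 2.66 %.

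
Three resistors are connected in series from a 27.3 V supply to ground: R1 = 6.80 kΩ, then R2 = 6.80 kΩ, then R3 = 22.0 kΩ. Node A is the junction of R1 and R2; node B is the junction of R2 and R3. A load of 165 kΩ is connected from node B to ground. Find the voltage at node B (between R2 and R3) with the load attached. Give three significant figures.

At node B, R3 is in parallel with the load: R3‖R_L = 19.41 kΩ.
Below node A the resistance is R2 + (R3‖R_L) = 26.21 kΩ, so V_A = 27.3 × 26.21/33.01 = 21.68 V.
Then V_B = V_A × (R3‖R_L)/(R2 + R3‖R_L) = 21.68 × 19.41/26.21 = 16.1 V.

V ≈ 16.1 V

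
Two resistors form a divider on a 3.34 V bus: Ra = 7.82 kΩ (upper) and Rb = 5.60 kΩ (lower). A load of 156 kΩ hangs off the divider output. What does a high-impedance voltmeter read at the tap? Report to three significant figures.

V_out ≈ 1.37 V

The load sits in parallel with Rb: Rb‖R_L = (5.60 × 156) / (5.60 + 156) = 5.406 kΩ.
V_out = 3.34 × 5.406 / (7.82 + 5.406) = 3.34 × 5.406/13.23 = 1.37 V.
(Unloaded it would have been 1.39 V.)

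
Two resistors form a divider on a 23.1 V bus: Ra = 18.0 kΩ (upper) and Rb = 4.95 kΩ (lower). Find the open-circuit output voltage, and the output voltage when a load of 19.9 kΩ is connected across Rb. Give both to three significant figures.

Unloaded: 4.98 V; loaded: 4.17 V

Open-circuit: V = 23.1 × 4.95/(18.0 + 4.95) = 4.98 V.
With the load, Rb becomes Rb‖R_L = 3.964 kΩ, so V = 23.1 × 3.964/21.96 = 4.17 V.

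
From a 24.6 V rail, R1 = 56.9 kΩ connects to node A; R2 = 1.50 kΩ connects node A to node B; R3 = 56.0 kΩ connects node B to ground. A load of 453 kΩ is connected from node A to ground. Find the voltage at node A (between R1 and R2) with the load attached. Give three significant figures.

V ≈ 11.6 V

Below node A the series string R2+R3 = 57.50 kΩ sits in parallel with the 453 kΩ load: 51.02 kΩ.
V_A = 24.6 × 51.02/(56.9 + 51.02) = 11.6 V.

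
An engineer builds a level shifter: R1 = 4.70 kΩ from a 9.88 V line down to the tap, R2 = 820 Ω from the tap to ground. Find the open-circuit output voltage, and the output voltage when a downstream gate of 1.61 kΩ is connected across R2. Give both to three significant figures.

Open-circuit: V = 9.88 × 820/(4700 + 820) = 1.47 V.
With the load, R2 becomes R2‖R_L = 543.3 Ω, so V = 9.88 × 543.3/5243 = 1.02 V.

Unloaded: 1.47 V; loaded: 1.02 V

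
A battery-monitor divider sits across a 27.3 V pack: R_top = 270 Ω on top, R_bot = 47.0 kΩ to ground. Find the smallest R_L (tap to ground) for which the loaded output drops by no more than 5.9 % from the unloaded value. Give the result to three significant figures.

Output resistance R_th = R_top‖R_bot = (270 × 47000)/47270 = 268.5 Ω.
The fractional drop is R_th/(R_th + R_L); requiring this ≤ 0.0590 gives R_L ≥ R_th(1/0.0590 − 1) = 268.5 × 15.95 = 4.28 kΩ.

R_L(min) ≈ 4.28 kΩ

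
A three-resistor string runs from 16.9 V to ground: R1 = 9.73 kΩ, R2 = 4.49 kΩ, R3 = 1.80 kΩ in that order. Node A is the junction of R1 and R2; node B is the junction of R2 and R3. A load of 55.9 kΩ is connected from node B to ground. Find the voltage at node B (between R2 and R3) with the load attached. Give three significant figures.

V ≈ 1.85 V

At node B, R3 is in parallel with the load: R3‖R_L = 1.744 kΩ.
Below node A the resistance is R2 + (R3‖R_L) = 6.234 kΩ, so V_A = 16.9 × 6.234/15.96 = 6.599 V.
Then V_B = V_A × (R3‖R_L)/(R2 + R3‖R_L) = 6.599 × 1.744/6.234 = 1.85 V.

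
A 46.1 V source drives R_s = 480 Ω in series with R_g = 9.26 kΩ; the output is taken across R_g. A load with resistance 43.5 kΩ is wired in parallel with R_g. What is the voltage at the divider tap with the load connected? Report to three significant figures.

V_out ≈ 43.4 V

The load sits in parallel with R_g: R_g‖R_L = (9260 × 43500) / (9260 + 43500) = 7635 Ω.
V_out = 46.1 × 7635 / (480 + 7635) = 46.1 × 7635/8115 = 43.4 V.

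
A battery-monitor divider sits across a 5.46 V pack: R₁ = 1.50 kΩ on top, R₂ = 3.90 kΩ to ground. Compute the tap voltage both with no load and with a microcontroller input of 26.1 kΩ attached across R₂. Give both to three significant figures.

Open-circuit: V = 5.46 × 3.90/(1.50 + 3.90) = 3.94 V.
With the load, R₂ becomes R₂‖R_L = 3.393 kΩ, so V = 5.46 × 3.393/4.893 = 3.79 V.

Unloaded: 3.94 V; loaded: 3.79 V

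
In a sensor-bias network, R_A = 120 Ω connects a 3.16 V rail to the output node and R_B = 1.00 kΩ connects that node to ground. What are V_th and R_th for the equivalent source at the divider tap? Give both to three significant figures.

V_th = 2.82 V, R_th = 107 Ω

V_th is the open-circuit tap voltage: 3.16 × 1000/(120 + 1000) = 2.82 V.
With the supply zeroed, R_A and R_B appear in parallel from the tap: R_th = R_A‖R_B = (120 × 1000)/1120 = 107 Ω.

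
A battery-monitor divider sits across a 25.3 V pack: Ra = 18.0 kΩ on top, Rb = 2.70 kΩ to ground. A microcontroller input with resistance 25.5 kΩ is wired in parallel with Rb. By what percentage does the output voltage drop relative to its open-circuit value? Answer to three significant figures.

8.43 %

Unloaded V = 25.3 × 2.70/20.70 = 3.3000 V.
Loaded: Rb‖R_L = 2.441 kΩ, giving V = 25.3 × 2.441/20.44 = 3.0218 V.
Drop = (3.3000 − 3.0218) / 3.3000 = 8.43 %.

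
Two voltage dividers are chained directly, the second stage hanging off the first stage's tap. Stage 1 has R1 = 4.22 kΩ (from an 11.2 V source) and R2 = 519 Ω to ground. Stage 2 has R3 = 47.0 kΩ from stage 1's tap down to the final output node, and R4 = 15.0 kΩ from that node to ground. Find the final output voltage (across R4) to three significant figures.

Stage 2 presents R3+R4 = 62000 Ω as a load on stage 1's tap.
Stage 1's lower leg becomes R2‖(R3+R4) = 514.7 Ω, so V_mid = 11.2 × 514.7/4735 = 1.218 V.
Stage 2 is itself unloaded: V_out = V_mid × R4/(R3+R4) = 1.218 × 15000/62000 = 0.295 V.

V_out ≈ 0.295 V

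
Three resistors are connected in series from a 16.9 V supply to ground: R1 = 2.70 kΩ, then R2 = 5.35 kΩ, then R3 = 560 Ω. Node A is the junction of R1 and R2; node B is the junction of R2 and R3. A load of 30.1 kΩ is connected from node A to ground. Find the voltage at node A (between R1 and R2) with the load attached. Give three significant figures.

Below node A the series string R2+R3 = 5910 Ω sits in parallel with the 30100 Ω load: 4940 Ω.
V_A = 16.9 × 4940/(2700 + 4940) = 10.9 V.

V ≈ 10.9 V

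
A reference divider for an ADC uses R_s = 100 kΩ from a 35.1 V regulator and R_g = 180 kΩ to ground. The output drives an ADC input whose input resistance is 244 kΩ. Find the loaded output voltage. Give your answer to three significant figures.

V_out ≈ 17.9 V

The load sits in parallel with R_g: R_g‖R_L = (180 × 244) / (180 + 244) = 103.6 kΩ.
V_out = 35.1 × 103.6 / (100 + 103.6) = 35.1 × 103.6/203.6 = 17.9 V.
(Unloaded it would have been 22.6 V.)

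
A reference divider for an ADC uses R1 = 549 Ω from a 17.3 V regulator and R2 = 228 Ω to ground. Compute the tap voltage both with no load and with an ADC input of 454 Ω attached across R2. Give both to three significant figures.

Open-circuit: V = 17.3 × 228/(549 + 228) = 5.08 V.
With the load, R2 becomes R2‖R_L = 151.8 Ω, so V = 17.3 × 151.8/700.8 = 3.75 V.

Unloaded: 5.08 V; loaded: 3.75 V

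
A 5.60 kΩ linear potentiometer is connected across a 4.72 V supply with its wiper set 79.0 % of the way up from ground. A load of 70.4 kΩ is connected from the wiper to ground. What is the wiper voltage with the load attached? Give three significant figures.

V ≈ 3.68 V

The wiper splits the pot into (1−α)R = 1.176 kΩ above and αR = 4.424 kΩ below.
Lower section ‖ load = 4.162 kΩ.
V_wiper = 4.72 × 4.162/(1.176 + 4.162) = 3.68 V.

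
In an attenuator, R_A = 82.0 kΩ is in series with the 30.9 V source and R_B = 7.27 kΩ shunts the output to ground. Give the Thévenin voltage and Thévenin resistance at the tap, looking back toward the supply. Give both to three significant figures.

V_th is the open-circuit tap voltage: 30.9 × 7.27/(82.0 + 7.27) = 2.52 V.
With the supply zeroed, R_A and R_B appear in parallel from the tap: R_th = R_A‖R_B = (82.0 × 7.27)/89.27 = 6.68 kΩ.

V_th = 2.52 V, R_th = 6.68 kΩ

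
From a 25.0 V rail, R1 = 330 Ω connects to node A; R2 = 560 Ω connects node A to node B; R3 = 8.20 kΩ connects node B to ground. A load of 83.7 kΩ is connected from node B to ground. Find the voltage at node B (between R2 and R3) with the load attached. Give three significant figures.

V ≈ 22.3 V

At node B, R3 is in parallel with the load: R3‖R_L = 7468 Ω.
Below node A the resistance is R2 + (R3‖R_L) = 8028 Ω, so V_A = 25.0 × 8028/8358 = 24.01 V.
Then V_B = V_A × (R3‖R_L)/(R2 + R3‖R_L) = 24.01 × 7468/8028 = 22.3 V.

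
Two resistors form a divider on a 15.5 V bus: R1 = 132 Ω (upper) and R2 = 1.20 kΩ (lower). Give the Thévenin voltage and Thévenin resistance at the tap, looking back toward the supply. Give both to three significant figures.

V_th is the open-circuit tap voltage: 15.5 × 1200/(132 + 1200) = 14.0 V.
With the supply zeroed, R1 and R2 appear in parallel from the tap: R_th = R1‖R2 = (132 × 1200)/1332 = 119 Ω.

V_th = 14.0 V, R_th = 119 Ω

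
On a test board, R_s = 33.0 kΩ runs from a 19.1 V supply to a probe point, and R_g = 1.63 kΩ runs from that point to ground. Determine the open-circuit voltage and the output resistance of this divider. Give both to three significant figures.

V_th is the open-circuit tap voltage: 19.1 × 1.63/(33.0 + 1.63) = 0.899 V.
With the supply zeroed, R_s and R_g appear in parallel from the tap: R_th = R_s‖R_g = (33.0 × 1.63)/34.63 = 1.55 kΩ.

V_th = 0.899 V, R_th = 1.55 kΩ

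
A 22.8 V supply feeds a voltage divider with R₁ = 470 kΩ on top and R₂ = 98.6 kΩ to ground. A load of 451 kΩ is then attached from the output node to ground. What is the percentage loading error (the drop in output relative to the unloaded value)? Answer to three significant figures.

15.3 %

Unloaded V = 22.8 × 98.6/568.6 = 3.954 V.
Loaded: R₂‖R_L = 80.91 kΩ, giving V = 22.8 × 80.91/550.9 = 3.349 V.
Drop = (3.954 − 3.349) / 3.954 = 15.3 %.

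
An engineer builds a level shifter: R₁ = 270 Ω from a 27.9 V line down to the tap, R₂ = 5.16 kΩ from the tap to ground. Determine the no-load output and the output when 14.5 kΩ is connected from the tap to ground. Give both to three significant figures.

Unloaded: 26.5 V; loaded: 26.1 V

Open-circuit: V = 27.9 × 5160/(270 + 5160) = 26.5 V.
With the load, R₂ becomes R₂‖R_L = 3806 Ω, so V = 27.9 × 3806/4076 = 26.1 V.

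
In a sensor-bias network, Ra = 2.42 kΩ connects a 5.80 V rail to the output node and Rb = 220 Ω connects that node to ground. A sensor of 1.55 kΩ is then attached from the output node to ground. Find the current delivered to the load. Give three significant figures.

Rb‖R_L = 192.7 Ω; V_out = 5.80 × 192.7/2613 = 0.4277 V.
I_L = V_out / R_L = 0.4277 / 1.55 kΩ = 0.276 mA.

I_L ≈ 0.276 mA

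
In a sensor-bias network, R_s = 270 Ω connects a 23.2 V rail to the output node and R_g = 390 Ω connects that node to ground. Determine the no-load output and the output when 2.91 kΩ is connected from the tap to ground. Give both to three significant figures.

Unloaded: 13.7 V; loaded: 13.0 V

Open-circuit: V = 23.2 × 390/(270 + 390) = 13.7 V.
With the load, R_g becomes R_g‖R_L = 343.9 Ω, so V = 23.2 × 343.9/613.9 = 13.0 V.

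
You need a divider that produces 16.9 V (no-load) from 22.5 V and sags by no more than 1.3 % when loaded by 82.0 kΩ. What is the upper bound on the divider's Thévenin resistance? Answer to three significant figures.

Loading drop = R_th/(R_th + R_L) ≤ 0.0130, so R_th ≤ R_L · ε/(1−ε) = 82.0 kΩ × 0.0130/0.9870 = 1.08 kΩ.
(Any R1, R2 with R2/(R1+R2) = 0.751 and R1‖R2 ≤ 1.08 kΩ will meet the spec.)

R_th ≤ 1.08 kΩ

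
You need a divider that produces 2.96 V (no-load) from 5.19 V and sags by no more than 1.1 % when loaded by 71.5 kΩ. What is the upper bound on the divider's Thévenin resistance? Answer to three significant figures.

R_th ≤ 795 Ω

Loading drop = R_th/(R_th + R_L) ≤ 0.0110, so R_th ≤ R_L · ε/(1−ε) = 71.5 kΩ × 0.0110/0.9890 = 795 Ω.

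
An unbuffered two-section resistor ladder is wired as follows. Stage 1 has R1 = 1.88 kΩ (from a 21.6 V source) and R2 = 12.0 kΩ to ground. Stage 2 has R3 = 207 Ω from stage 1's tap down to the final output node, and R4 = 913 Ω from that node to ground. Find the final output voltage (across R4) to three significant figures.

V_out ≈ 6.21 V

Stage 2 presents R3+R4 = 1120 Ω as a load on stage 1's tap.
Stage 1's lower leg becomes R2‖(R3+R4) = 1024 Ω, so V_mid = 21.6 × 1024/2904 = 7.618 V.
Stage 2 is itself unloaded: V_out = V_mid × R4/(R3+R4) = 7.618 × 913/1120 = 6.21 V.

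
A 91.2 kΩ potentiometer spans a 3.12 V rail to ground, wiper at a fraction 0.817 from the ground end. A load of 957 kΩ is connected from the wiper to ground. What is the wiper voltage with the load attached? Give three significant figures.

V ≈ 2.51 V

The wiper splits the pot into (1−α)R = 16.69 kΩ above and αR = 74.51 kΩ below.
Lower section ‖ load = 69.13 kΩ.
V_wiper = 3.12 × 69.13/(16.69 + 69.13) = 2.51 V.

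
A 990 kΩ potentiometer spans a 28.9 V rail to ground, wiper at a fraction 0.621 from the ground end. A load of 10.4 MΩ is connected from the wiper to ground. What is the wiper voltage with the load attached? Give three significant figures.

The wiper splits the pot into (1−α)R = 375.2 kΩ above and αR = 614.8 kΩ below.
Lower section ‖ load = 580.5 kΩ.
V_wiper = 28.9 × 580.5/(375.2 + 580.5) = 17.6 V.

V ≈ 17.6 V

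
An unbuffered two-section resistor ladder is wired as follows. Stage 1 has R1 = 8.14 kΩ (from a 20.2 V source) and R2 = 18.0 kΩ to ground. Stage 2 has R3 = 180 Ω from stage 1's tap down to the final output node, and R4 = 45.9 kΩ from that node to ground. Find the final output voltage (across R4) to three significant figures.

V_out ≈ 12.4 V

Stage 2 presents R3+R4 = 46080 Ω as a load on stage 1's tap.
Stage 1's lower leg becomes R2‖(R3+R4) = 12940 Ω, so V_mid = 20.2 × 12940/21080 = 12.40 V.
Stage 2 is itself unloaded: V_out = V_mid × R4/(R3+R4) = 12.40 × 45900/46080 = 12.4 V.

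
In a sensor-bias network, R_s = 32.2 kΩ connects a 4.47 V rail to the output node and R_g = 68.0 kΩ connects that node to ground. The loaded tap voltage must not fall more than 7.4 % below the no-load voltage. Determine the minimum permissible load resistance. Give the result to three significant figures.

Output resistance R_th = R_s‖R_g = (32.2 × 68.0)/100.2 = 21.85 kΩ.
The fractional drop is R_th/(R_th + R_L); requiring this ≤ 0.0740 gives R_L ≥ R_th(1/0.0740 − 1) = 21.85 × 12.51 = 273 kΩ.

R_L(min) ≈ 273 kΩ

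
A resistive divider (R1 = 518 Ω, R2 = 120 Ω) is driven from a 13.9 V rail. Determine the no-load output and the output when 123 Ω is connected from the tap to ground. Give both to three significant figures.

Unloaded: 2.61 V; loaded: 1.46 V

Open-circuit: V = 13.9 × 120/(518 + 120) = 2.61 V.
With the load, R2 becomes R2‖R_L = 60.74 Ω, so V = 13.9 × 60.74/578.7 = 1.46 V.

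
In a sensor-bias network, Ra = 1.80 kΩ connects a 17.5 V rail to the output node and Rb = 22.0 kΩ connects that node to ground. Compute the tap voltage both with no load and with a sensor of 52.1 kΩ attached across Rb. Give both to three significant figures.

Unloaded: 16.2 V; loaded: 15.7 V

Open-circuit: V = 17.5 × 22.0/(1.80 + 22.0) = 16.2 V.
With the load, Rb becomes Rb‖R_L = 15.47 kΩ, so V = 17.5 × 15.47/17.27 = 15.7 V.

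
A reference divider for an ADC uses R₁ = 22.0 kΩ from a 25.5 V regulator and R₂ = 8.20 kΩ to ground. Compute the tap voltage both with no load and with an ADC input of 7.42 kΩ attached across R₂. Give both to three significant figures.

Open-circuit: V = 25.5 × 8.20/(22.0 + 8.20) = 6.92 V.
With the load, R₂ becomes R₂‖R_L = 3.895 kΩ, so V = 25.5 × 3.895/25.90 = 3.84 V.

Unloaded: 6.92 V; loaded: 3.84 V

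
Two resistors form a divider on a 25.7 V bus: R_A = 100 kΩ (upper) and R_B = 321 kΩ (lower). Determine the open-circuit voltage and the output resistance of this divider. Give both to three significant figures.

V_th = 19.6 V, R_th = 76.2 kΩ

V_th is the open-circuit tap voltage: 25.7 × 321/(100 + 321) = 19.6 V.
With the supply zeroed, R_A and R_B appear in parallel from the tap: R_th = R_A‖R_B = (100 × 321)/421.0 = 76.2 kΩ.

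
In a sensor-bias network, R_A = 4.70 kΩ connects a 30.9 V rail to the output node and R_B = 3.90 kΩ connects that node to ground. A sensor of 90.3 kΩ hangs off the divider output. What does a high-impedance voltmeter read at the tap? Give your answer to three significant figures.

V_out ≈ 13.7 V

The load sits in parallel with R_B: R_B‖R_L = (3.90 × 90.3) / (3.90 + 90.3) = 3.739 kΩ.
V_out = 30.9 × 3.739 / (4.70 + 3.739) = 30.9 × 3.739/8.439 = 13.7 V.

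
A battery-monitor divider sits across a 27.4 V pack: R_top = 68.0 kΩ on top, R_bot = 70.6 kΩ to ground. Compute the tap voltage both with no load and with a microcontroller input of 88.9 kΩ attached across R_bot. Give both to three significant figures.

Open-circuit: V = 27.4 × 70.6/(68.0 + 70.6) = 14.0 V.
With the load, R_bot becomes R_bot‖R_L = 39.35 kΩ, so V = 27.4 × 39.35/107.4 = 10.0 V.

Unloaded: 14.0 V; loaded: 10.0 V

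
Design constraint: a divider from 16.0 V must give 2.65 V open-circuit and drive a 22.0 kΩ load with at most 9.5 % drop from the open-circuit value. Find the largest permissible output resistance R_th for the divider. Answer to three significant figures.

Loading drop = R_th/(R_th + R_L) ≤ 0.0950, so R_th ≤ R_L · ε/(1−ε) = 22.0 kΩ × 0.0950/0.9050 = 2.31 kΩ.

R_th ≤ 2.31 kΩ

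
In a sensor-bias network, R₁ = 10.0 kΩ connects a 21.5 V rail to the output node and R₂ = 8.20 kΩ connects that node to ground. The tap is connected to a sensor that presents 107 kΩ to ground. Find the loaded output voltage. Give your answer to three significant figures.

The load sits in parallel with R₂: R₂‖R_L = (8.20 × 107) / (8.20 + 107) = 7.616 kΩ.
V_out = 21.5 × 7.616 / (10.0 + 7.616) = 21.5 × 7.616/17.62 = 9.30 V.

V_out ≈ 9.30 V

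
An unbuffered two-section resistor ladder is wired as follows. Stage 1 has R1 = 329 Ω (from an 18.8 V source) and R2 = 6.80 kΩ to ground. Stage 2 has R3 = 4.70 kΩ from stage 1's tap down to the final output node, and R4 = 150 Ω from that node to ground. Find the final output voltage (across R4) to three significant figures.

Stage 2 presents R3+R4 = 4850 Ω as a load on stage 1's tap.
Stage 1's lower leg becomes R2‖(R3+R4) = 2831 Ω, so V_mid = 18.8 × 2831/3160 = 16.84 V.
Stage 2 is itself unloaded: V_out = V_mid × R4/(R3+R4) = 16.84 × 150/4850 = 0.521 V.

V_out ≈ 0.521 V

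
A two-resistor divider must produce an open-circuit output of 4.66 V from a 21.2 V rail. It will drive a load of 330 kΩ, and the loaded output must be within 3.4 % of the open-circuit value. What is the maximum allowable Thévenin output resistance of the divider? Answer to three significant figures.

R_th ≤ 11.6 kΩ

Loading drop = R_th/(R_th + R_L) ≤ 0.0340, so R_th ≤ R_L · ε/(1−ε) = 330 kΩ × 0.0340/0.9660 = 11.6 kΩ.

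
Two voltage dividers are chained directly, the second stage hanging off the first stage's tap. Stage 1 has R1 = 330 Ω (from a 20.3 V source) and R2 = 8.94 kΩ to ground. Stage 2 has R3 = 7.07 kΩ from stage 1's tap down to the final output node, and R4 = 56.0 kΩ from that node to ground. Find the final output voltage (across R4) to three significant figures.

Stage 2 presents R3+R4 = 63070 Ω as a load on stage 1's tap.
Stage 1's lower leg becomes R2‖(R3+R4) = 7830 Ω, so V_mid = 20.3 × 7830/8160 = 19.48 V.
Stage 2 is itself unloaded: V_out = V_mid × R4/(R3+R4) = 19.48 × 56000/63070 = 17.3 V.

V_out ≈ 17.3 V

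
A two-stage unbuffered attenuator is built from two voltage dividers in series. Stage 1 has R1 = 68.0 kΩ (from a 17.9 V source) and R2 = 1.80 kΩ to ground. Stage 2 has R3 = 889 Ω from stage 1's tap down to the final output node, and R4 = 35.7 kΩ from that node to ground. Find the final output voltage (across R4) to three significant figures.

Stage 2 presents R3+R4 = 36590 Ω as a load on stage 1's tap.
Stage 1's lower leg becomes R2‖(R3+R4) = 1716 Ω, so V_mid = 17.9 × 1716/69720 = 0.4405 V.
Stage 2 is itself unloaded: V_out = V_mid × R4/(R3+R4) = 0.4405 × 35700/36590 = 0.430 V.

V_out ≈ 0.430 V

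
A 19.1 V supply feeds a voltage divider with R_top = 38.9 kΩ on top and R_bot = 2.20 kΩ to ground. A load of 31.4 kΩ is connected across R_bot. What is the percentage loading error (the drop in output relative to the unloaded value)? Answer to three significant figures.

6.22 %

The divider's output (Thévenin) resistance is R_top‖R_bot = 2.082 kΩ.
Fractional drop under load = R_th/(R_th + R_L) = 2.082 / (2.082 + 31.4) = 0.06219.
So the output falls by 6.22 %.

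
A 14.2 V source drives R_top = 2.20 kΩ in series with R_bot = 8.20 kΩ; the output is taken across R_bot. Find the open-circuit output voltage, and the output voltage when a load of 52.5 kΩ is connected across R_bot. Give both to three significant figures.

Open-circuit: V = 14.2 × 8.20/(2.20 + 8.20) = 11.2 V.
With the load, R_bot becomes R_bot‖R_L = 7.092 kΩ, so V = 14.2 × 7.092/9.292 = 10.8 V.

Unloaded: 11.2 V; loaded: 10.8 V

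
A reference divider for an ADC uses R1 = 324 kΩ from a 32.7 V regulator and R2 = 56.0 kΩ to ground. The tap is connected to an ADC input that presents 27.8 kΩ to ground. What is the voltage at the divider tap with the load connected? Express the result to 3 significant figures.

The load sits in parallel with R2: R2‖R_L = (56.0 × 27.8) / (56.0 + 27.8) = 18.58 kΩ.
V_out = 32.7 × 18.58 / (324 + 18.58) = 32.7 × 18.58/342.6 = 1.77 V.

V_out ≈ 1.77 V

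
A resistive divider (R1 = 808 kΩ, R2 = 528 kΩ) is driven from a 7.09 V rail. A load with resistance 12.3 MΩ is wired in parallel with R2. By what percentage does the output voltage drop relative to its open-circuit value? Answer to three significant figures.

2.53 %

The divider's output (Thévenin) resistance is R1‖R2 = 319.3 kΩ.
Fractional drop under load = R_th/(R_th + R_L) = 319.3 / (319.3 + 12300) = 0.02530.
So the output falls by 2.53 %.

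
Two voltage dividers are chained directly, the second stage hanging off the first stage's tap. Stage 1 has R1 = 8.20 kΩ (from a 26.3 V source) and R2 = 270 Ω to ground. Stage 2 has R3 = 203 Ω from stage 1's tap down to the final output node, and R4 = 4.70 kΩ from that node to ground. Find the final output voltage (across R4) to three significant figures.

Stage 2 presents R3+R4 = 4903 Ω as a load on stage 1's tap.
Stage 1's lower leg becomes R2‖(R3+R4) = 255.9 Ω, so V_mid = 26.3 × 255.9/8456 = 0.7959 V.
Stage 2 is itself unloaded: V_out = V_mid × R4/(R3+R4) = 0.7959 × 4700/4903 = 0.763 V.

V_out ≈ 0.763 V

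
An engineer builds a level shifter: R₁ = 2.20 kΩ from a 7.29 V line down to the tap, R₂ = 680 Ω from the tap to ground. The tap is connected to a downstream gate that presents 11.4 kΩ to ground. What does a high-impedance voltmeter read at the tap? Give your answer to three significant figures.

The load sits in parallel with R₂: R₂‖R_L = (680 × 11400) / (680 + 11400) = 641.7 Ω.
V_out = 7.29 × 641.7 / (2200 + 641.7) = 7.29 × 641.7/2842 = 1.65 V.

V_out ≈ 1.65 V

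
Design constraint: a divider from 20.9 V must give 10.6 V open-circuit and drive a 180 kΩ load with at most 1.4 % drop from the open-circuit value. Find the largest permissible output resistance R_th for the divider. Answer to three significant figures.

R_th ≤ 2.56 kΩ

Loading drop = R_th/(R_th + R_L) ≤ 0.0140, so R_th ≤ R_L · ε/(1−ε) = 180 kΩ × 0.0140/0.9860 = 2.56 kΩ.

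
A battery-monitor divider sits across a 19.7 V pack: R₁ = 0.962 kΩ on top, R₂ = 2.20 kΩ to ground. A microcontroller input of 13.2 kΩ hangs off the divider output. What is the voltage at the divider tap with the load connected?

V_out ≈ 13.0 V

The load sits in parallel with R₂: R₂‖R_L = (2200 × 13200) / (2200 + 13200) = 1886 Ω.
V_out = 19.7 × 1886 / (962 + 1886) = 19.7 × 1886/2848 = 13.0 V.
(Unloaded it would have been 13.7 V.)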